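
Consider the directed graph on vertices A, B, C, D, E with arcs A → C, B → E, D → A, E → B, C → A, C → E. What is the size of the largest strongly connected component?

{A, C} are all mutually reachable — one SCC of size 2.
{B, E} are all mutually reachable — one SCC of size 2.
{D} is an SCC by itself.
The largest has 2 vertices.

2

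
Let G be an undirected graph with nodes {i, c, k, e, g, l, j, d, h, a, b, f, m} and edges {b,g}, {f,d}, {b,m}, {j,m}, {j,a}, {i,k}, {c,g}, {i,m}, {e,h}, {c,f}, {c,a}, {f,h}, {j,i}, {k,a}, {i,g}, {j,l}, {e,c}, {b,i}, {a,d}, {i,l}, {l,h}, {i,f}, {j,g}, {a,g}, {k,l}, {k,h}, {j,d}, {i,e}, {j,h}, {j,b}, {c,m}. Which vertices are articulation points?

none

Removing d, for instance, still leaves 1 component. No single vertex removal increases the component count — the graph has no articulation points.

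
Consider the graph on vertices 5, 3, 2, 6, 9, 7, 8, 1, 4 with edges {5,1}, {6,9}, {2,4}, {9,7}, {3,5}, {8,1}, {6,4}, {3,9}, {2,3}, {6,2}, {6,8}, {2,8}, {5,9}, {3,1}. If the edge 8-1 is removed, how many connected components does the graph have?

8 and 1 are still connected via 8-2-3-1, so the component count stays at 1.

1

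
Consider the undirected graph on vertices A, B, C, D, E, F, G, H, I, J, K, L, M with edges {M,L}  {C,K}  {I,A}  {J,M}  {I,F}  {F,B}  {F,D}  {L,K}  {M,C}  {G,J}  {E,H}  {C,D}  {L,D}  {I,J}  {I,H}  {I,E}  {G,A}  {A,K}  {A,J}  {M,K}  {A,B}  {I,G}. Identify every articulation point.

I

Removing I increases the component count from 1 to 2, so I is a cut vertex.
By contrast removing G leaves 1 component; it is not a cut vertex. No other vertex is a cut vertex either.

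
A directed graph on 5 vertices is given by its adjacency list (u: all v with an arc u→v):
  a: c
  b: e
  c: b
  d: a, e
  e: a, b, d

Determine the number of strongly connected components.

1

{a, b, c, d, e} are all mutually reachable — one SCC of size 5.
That gives 1 strongly connected component.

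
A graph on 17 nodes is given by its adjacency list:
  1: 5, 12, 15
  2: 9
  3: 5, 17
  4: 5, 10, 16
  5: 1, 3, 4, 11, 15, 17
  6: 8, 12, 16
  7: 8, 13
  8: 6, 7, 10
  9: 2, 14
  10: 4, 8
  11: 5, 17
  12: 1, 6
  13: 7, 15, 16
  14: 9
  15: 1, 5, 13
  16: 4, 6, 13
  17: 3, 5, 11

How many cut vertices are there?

2

Removing 5 increases the component count from 2 to 3, so 5 is a cut vertex.
Removing 9 increases the component count from 2 to 3, so 9 is a cut vertex.
By contrast removing 15 leaves 2 components; it is not a cut vertex. No other vertex is a cut vertex either.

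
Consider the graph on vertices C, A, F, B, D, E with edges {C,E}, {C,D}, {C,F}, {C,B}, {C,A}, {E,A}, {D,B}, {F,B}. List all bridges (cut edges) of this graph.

none

The edges on the cycle C-E-A-C are not bridges since each lies on that cycle.
Every edge lies on some cycle, so there are no bridges.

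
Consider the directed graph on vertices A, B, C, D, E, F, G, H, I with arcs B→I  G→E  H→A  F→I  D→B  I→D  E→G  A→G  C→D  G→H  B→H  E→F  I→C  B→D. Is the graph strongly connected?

Yes

From G we can reach every vertex (A, B, C, D, E, F, G, H, I), and every vertex can reach G (A, B, C, D, E, F, G, H, I). So the whole graph is one strongly connected component.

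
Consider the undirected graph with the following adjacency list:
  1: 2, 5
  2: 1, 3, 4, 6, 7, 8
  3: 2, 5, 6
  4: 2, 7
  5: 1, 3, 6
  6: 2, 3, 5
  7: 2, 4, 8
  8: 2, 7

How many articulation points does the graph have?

1

Removing 2 increases the component count from 1 to 2, so 2 is a cut vertex.
By contrast removing 6 leaves 1 component; it is not a cut vertex. No other vertex is a cut vertex either.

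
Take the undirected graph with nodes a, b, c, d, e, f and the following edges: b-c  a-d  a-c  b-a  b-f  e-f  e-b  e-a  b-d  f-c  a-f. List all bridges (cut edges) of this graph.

The edges on the cycle e-b-a-c-f-e are not bridges since each lies on that cycle.
Every edge lies on some cycle, so there are no bridges.

none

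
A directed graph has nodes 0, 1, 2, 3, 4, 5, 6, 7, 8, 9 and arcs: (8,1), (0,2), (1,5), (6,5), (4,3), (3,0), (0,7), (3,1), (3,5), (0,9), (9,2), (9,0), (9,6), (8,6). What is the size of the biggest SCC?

2

{0, 9} are all mutually reachable — one SCC of size 2.
{5} is an SCC by itself.
{2} is an SCC by itself.
{4} is an SCC by itself.
{6} is an SCC by itself.
(and 4 more singleton SCCs)
The largest has 2 vertices.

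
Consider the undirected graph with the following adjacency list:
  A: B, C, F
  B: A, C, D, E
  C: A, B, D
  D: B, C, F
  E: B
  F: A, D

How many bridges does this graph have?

1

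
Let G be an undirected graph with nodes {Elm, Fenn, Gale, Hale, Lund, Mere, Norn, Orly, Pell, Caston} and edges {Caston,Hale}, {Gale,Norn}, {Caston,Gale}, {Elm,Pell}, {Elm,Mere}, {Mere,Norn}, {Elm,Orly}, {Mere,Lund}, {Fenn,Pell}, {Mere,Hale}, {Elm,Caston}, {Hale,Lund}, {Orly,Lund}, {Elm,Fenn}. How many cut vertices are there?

1

Removing Elm increases the component count from 1 to 2, so Elm is a cut vertex.
By contrast removing Norn leaves 1 component; it is not a cut vertex. No other vertex is a cut vertex either.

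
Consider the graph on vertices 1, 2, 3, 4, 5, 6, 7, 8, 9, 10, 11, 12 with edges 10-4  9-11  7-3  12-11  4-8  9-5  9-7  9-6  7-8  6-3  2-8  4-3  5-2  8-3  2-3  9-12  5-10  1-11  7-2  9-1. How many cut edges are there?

The edges on the cycle 5-10-4-8-2-5 are not bridges since each lies on that cycle.
Every edge lies on some cycle, so there are no bridges.

0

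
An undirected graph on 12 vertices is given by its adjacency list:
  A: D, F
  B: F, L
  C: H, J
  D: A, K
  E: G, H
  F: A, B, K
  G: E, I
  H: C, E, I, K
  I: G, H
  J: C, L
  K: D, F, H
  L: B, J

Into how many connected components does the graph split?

Starting from A we can reach A, B, C, D, E, F, G, H, I, J, K, L. That is one component of size 12.
Total: 1 component.

1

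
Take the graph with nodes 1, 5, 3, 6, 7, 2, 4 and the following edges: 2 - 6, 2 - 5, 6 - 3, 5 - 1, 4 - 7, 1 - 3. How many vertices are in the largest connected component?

5

Starting from 4 we can reach 4, 7. That is one component of size 2.
Starting from 1 we can reach 1, 2, 3, 5, 6. That is one component of size 5.
The largest has 5 vertices.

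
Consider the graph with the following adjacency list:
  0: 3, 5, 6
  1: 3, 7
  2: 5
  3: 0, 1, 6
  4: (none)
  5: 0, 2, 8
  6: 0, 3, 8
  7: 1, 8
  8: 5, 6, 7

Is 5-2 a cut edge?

Removing 5-2 leaves no path between 5 and 2: the component count goes from 2 to 3. So it is a bridge.

Yes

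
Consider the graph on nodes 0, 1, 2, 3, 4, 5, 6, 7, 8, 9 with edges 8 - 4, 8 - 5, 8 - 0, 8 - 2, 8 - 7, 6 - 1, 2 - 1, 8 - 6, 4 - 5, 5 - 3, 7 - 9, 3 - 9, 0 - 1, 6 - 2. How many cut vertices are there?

1

Removing 8 increases the component count from 1 to 2, so 8 is a cut vertex.
By contrast removing 1 leaves 1 component; it is not a cut vertex. No other vertex is a cut vertex either.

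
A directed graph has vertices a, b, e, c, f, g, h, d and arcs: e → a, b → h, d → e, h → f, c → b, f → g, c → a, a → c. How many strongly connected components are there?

7

{a, c} are all mutually reachable — one SCC of size 2.
{d} is an SCC by itself.
{b} is an SCC by itself.
{e} is an SCC by itself.
{f} is an SCC by itself.
(and 2 more singleton SCCs)
That gives 7 strongly connected components.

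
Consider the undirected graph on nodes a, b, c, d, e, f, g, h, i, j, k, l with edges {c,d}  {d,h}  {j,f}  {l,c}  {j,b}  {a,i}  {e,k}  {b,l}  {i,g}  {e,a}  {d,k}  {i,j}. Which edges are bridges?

d-h, f-j, g-i

The edges on the cycle e-a-i-j-b-l-c-d-k-e are not bridges since each lies on that cycle.
But removing f–j disconnects f from j; removing h–d disconnects h from d; removing i–g disconnects i from g — these are bridges.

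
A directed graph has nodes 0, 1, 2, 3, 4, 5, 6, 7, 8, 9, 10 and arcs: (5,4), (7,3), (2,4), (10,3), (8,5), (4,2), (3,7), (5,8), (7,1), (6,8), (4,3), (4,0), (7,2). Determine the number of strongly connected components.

{2, 3, 4, 7} are all mutually reachable — one SCC of size 4.
{5, 8} are all mutually reachable — one SCC of size 2.
{0} is an SCC by itself.
{9} is an SCC by itself.
{1} is an SCC by itself.
(and 2 more singleton SCCs)
That gives 7 strongly connected components.

7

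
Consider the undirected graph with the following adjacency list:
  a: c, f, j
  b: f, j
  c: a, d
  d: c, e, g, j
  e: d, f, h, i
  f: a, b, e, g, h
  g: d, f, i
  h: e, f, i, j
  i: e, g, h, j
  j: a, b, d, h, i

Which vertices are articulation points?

none

Removing j, for instance, still leaves 1 component. No single vertex removal increases the component count — the graph has no articulation points.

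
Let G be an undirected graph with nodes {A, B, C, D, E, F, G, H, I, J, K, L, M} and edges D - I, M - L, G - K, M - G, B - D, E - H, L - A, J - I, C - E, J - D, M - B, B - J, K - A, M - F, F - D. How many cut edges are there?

The edges on the cycle B-J-I-D-B are not bridges since each lies on that cycle.
But removing C - E disconnects C from E; removing E - H disconnects E from H — these are bridges.
That makes 2 bridges.

2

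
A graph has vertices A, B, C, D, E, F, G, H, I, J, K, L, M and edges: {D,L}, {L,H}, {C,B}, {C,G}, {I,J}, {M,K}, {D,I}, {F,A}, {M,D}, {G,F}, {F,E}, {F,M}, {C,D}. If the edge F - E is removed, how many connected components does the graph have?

Before removal there is 1 component.
F - E is a bridge — removing it separates F's side from E's side.
After removal: 2 components.

2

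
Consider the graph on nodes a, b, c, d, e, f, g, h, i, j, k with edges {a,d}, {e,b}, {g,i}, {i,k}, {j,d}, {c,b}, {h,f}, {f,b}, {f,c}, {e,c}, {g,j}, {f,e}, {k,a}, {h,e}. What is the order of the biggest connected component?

Starting from b we can reach b, c, e, f, h. That is one component of size 5.
Starting from a we can reach a, d, g, i, j, k. That is one component of size 6.
The largest has 6 vertices.

6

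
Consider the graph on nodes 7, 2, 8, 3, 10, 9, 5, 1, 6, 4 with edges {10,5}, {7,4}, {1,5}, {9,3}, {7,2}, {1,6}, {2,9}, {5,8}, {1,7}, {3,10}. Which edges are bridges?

The edges on the cycle 1-7-2-9-3-10-5-1 are not bridges since each lies on that cycle.
But removing 1–6 disconnects 1 from 6; removing 8–5 disconnects 8 from 5; removing 7–4 disconnects 7 from 4 — these are bridges.

1-6, 4-7, 5-8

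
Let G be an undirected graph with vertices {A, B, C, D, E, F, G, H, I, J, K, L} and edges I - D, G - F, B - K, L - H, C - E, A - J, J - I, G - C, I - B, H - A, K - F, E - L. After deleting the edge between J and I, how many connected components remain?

J and I are still connected via J-A-H-L-E-C-G-F-K-B-I, so the component count stays at 1.

1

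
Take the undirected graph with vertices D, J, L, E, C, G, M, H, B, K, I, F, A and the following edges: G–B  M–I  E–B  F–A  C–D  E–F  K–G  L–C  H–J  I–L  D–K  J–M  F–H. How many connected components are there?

1

Starting from A we can reach A, B, C, D, E, F, G, H, I, J, K, L, M. That is one component of size 13.
Total: 1 component.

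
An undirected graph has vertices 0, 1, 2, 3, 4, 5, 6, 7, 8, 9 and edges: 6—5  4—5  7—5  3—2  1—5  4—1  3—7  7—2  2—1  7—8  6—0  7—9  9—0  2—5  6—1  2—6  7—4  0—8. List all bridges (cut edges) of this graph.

none

The edges on the cycle 3-7-9-0-6-2-3 are not bridges since each lies on that cycle.
Every edge lies on some cycle, so there are no bridges.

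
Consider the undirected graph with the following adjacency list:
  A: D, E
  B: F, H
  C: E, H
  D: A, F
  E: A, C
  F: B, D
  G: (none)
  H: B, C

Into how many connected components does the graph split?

2

G is isolated — a component by itself.
Starting from A we can reach A, B, C, D, E, F, H. That is one component of size 7.
Total: 2 components.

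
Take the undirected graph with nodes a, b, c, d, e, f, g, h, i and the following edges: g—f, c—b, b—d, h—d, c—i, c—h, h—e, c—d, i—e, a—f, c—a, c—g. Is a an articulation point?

Deleting a leaves 1 component (was 1) (its neighbors c, f remain connected to each other), so a is not a cut vertex.

No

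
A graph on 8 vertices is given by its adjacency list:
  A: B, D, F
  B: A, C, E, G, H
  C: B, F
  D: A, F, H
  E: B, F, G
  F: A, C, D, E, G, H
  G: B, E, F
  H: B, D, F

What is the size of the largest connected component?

8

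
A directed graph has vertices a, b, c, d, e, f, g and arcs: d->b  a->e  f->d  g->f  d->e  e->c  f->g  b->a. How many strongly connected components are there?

{f, g} are all mutually reachable — one SCC of size 2.
{e} is an SCC by itself.
{d} is an SCC by itself.
{c} is an SCC by itself.
{a} is an SCC by itself.
(and 1 more singleton SCC)
That gives 6 strongly connected components.

6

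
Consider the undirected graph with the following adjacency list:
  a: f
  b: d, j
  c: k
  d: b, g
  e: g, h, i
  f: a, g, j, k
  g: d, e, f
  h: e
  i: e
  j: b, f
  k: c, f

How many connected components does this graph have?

1

Starting from a we can reach a, b, c, d, e, f, g, h, i, j, k. That is one component of size 11.
Total: 1 component.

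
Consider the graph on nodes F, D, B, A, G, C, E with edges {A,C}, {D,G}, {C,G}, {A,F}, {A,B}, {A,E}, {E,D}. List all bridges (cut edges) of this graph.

A-B, A-F

The edges on the cycle A-C-G-D-E-A are not bridges since each lies on that cycle.
But removing B - A disconnects B from A; removing A - F disconnects A from F — these are bridges.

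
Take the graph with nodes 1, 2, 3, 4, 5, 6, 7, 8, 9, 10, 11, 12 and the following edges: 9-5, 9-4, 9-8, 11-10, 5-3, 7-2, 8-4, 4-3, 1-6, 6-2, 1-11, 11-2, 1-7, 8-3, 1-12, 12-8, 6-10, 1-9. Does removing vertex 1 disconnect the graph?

Yes

Deleting 1 raises the number of components from 1 to 2, so 1 is a cut vertex.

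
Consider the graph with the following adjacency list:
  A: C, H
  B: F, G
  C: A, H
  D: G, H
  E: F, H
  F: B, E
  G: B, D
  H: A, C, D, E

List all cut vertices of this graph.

H

Removing H increases the component count from 1 to 2, so H is a cut vertex.
By contrast removing B leaves 1 component; it is not a cut vertex. No other vertex is a cut vertex either.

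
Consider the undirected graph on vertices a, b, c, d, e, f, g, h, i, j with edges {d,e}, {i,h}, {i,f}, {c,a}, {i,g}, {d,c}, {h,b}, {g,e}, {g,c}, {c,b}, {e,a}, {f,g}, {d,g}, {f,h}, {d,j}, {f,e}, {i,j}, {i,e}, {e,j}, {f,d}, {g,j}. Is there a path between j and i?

From j we can reach a, b, c, d, e, f, g, h, i, j, which includes i.

Yes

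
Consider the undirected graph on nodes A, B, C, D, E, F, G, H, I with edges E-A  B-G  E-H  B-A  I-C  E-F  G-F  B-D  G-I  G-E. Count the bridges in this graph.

4

The edges on the cycle B-G-E-A-B are not bridges since each lies on that cycle.
But removing I-C disconnects I from C; removing G-I disconnects G from I; removing H-E disconnects H from E; removing D-B disconnects D from B — these are bridges.
That makes 4 bridges.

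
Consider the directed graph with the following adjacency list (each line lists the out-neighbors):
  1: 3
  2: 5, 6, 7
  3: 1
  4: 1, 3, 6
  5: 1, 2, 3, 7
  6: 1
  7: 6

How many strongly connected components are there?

5

{2, 5} are all mutually reachable — one SCC of size 2.
{1, 3} are all mutually reachable — one SCC of size 2.
{6} is an SCC by itself.
{4} is an SCC by itself.
{7} is an SCC by itself.
That gives 5 strongly connected components.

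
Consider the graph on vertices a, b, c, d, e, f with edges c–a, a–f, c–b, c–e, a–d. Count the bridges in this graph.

removing a–f disconnects a from f; removing c–a disconnects c from a; removing e–c disconnects e from c; removing c–b disconnects c from b — these are bridges.
In total 5 edges are bridges.

5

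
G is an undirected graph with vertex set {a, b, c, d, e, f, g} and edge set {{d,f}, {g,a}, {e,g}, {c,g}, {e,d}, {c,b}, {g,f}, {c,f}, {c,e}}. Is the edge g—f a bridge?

After removing g—f, the path g-c-f still connects them, so the edge is not a bridge.

No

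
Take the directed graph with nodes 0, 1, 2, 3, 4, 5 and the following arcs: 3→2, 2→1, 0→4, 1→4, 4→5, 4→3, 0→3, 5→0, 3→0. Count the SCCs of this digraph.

1

{0, 1, 2, 3, 4, 5} are all mutually reachable — one SCC of size 6.
That gives 1 strongly connected component.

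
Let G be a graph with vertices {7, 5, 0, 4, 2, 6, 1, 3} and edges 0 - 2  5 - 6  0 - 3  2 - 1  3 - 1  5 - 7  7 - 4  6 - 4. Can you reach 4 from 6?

From 6 we can reach 4, 5, 6, 7, which includes 4.

Yes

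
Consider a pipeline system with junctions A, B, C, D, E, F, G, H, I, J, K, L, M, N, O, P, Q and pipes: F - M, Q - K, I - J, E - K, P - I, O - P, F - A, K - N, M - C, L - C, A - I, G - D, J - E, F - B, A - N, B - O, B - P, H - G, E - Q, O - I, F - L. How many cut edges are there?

The edges on the cycle B-O-P-B are not bridges since each lies on that cycle.
But removing H - G disconnects H from G; removing D - G disconnects D from G — these are bridges.
That makes 2 bridges.

2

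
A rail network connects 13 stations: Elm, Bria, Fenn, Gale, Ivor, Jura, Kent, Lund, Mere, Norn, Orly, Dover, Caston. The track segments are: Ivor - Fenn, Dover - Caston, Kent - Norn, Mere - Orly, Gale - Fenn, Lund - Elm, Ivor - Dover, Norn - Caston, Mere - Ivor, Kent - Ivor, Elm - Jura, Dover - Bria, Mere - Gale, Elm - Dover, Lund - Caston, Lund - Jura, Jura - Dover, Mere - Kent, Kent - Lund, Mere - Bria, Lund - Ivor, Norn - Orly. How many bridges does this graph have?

The edges on the cycle Mere-Kent-Norn-Orly-Mere are not bridges since each lies on that cycle.
Every edge lies on some cycle, so there are no bridges.

0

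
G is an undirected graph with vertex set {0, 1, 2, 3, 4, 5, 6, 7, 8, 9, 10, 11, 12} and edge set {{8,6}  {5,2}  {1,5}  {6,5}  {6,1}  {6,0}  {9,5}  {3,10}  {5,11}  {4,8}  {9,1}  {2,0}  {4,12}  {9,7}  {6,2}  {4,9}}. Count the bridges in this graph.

The edges on the cycle 4-8-6-1-5-9-4 are not bridges since each lies on that cycle.
But removing 11 - 5 disconnects 11 from 5; removing 12 - 4 disconnects 12 from 4; removing 3 - 10 disconnects 3 from 10; removing 7 - 9 disconnects 7 from 9 — these are bridges.
That makes 4 bridges.

4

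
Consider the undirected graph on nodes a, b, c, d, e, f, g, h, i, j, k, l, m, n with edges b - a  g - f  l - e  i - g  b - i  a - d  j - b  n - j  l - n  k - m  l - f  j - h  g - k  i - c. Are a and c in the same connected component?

Yes

From a we can reach a, b, c, d, e, f, g, h, i, j, k, l, m, n, which includes c.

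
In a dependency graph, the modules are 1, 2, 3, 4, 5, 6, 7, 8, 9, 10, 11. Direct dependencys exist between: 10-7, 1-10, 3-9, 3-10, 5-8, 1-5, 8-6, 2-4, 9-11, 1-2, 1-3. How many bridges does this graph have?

8

The edges on the cycle 1-3-10-1 are not bridges since each lies on that cycle.
But removing 2-4 disconnects 2 from 4; removing 10-7 disconnects 10 from 7; removing 1-5 disconnects 1 from 5; removing 1-2 disconnects 1 from 2 — these are bridges.
In total 8 edges are bridges.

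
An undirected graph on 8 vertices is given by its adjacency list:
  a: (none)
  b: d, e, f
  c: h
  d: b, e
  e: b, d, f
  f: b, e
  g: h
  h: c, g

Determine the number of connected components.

3

a is isolated — a component by itself.
Starting from c we can reach c, g, h. That is one component of size 3.
Starting from b we can reach b, d, e, f. That is one component of size 4.
Total: 3 components.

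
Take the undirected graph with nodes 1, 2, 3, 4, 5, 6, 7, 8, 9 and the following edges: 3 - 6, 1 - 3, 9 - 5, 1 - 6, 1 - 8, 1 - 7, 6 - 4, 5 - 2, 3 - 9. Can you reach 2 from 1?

From 1 we can reach 1, 2, 3, 4, 5, 6, 7, 8, 9, which includes 2.

Yes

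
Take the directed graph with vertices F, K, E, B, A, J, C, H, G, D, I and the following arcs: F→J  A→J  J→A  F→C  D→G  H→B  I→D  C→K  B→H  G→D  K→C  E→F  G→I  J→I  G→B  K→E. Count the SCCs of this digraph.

4

{C, E, F, K} are all mutually reachable — one SCC of size 4.
{D, G, I} are all mutually reachable — one SCC of size 3.
{B, H} are all mutually reachable — one SCC of size 2.
{A, J} are all mutually reachable — one SCC of size 2.
That gives 4 strongly connected components.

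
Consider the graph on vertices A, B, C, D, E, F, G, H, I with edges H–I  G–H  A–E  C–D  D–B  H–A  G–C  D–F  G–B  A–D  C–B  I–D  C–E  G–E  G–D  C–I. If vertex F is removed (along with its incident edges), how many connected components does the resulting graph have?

1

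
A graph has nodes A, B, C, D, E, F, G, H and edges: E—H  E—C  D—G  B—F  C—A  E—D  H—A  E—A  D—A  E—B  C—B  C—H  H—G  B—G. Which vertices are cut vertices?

Removing B increases the component count from 1 to 2, so B is a cut vertex.
By contrast removing D leaves 1 component; it is not a cut vertex. No other vertex is a cut vertex either.

B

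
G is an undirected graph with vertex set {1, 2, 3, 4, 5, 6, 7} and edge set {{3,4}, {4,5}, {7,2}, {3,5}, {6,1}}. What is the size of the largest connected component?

3

Starting from 1 we can reach 1, 6. That is one component of size 2.
Starting from 2 we can reach 2, 7. That is one component of size 2.
Starting from 3 we can reach 3, 4, 5. That is one component of size 3.
The largest has 3 vertices.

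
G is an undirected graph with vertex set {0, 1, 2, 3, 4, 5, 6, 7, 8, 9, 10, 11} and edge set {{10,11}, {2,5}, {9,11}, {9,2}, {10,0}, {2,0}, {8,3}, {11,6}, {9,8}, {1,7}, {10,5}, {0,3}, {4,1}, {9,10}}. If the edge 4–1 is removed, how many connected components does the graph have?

Before removal there are 2 components.
4–1 is a bridge — removing it separates 4's side from 1's side.
After removal: 3 components.

3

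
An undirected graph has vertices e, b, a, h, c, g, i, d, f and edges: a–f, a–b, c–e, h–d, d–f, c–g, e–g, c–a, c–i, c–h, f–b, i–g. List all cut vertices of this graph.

c

Removing c increases the component count from 1 to 2, so c is a cut vertex.
By contrast removing e leaves 1 component; it is not a cut vertex. No other vertex is a cut vertex either.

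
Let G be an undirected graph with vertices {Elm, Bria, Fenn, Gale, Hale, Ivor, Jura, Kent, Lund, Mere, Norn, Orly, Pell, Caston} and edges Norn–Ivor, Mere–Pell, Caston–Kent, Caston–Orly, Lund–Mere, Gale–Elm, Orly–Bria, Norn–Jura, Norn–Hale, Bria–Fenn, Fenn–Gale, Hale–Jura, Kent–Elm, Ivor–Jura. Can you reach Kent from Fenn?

Yes

From Fenn we can reach Elm, Bria, Fenn, Gale, Kent, Orly, Caston, which includes Kent.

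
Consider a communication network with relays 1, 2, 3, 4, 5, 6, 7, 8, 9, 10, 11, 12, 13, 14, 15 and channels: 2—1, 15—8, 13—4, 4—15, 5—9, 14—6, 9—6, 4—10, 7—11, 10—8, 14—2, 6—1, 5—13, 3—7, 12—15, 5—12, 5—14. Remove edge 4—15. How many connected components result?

4 and 15 are still connected via 4-10-8-15, so the component count stays at 2.

2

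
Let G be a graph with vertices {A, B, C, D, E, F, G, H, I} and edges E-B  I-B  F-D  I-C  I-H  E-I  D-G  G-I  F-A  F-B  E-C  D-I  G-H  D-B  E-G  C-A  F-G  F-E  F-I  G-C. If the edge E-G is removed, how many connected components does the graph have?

1

E and G are still connected via E-F-G, so the component count stays at 1.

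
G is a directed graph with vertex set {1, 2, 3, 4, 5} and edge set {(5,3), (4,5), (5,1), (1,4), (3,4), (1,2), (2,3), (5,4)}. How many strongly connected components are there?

1

{1, 2, 3, 4, 5} are all mutually reachable — one SCC of size 5.
That gives 1 strongly connected component.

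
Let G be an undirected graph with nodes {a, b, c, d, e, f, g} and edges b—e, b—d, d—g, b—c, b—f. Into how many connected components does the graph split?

a is isolated — a component by itself.
Starting from b we can reach b, c, d, e, f, g. That is one component of size 6.
Total: 2 components.

2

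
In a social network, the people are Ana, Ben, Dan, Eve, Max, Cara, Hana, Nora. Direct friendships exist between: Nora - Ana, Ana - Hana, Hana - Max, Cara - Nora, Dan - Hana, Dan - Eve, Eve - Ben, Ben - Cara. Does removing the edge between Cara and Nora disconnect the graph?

No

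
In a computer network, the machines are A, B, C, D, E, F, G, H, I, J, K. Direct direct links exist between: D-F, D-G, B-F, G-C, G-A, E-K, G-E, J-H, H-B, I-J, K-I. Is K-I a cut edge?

No

After removing K-I, the path K-E-G-D-F-B-H-J-I still connects them, so the edge is not a bridge.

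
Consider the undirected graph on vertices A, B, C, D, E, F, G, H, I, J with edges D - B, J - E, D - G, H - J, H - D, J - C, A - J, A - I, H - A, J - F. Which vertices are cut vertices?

Removing A increases the component count from 1 to 2, so A is a cut vertex.
Removing D increases the component count from 1 to 3, so D is a cut vertex.
Removing H increases the component count from 1 to 2, so H is a cut vertex.
Likewise J is a cut vertex.
By contrast removing C leaves 1 component; it is not a cut vertex. No other vertex is a cut vertex either.

A, D, H, J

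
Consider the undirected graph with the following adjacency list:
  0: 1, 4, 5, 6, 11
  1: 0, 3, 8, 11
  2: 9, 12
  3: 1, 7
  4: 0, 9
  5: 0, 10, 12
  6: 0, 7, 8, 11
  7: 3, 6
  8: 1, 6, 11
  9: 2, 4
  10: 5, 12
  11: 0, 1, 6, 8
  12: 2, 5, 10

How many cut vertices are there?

1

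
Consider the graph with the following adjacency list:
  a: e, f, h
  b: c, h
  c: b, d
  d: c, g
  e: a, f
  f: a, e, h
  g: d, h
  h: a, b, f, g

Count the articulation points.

1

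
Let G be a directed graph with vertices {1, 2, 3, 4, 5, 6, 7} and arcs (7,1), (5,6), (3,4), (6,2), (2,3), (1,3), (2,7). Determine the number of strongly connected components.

7

{3} is an SCC by itself.
{1} is an SCC by itself.
{2} is an SCC by itself.
{4} is an SCC by itself.
{7} is an SCC by itself.
(and 2 more singleton SCCs)
That gives 7 strongly connected components.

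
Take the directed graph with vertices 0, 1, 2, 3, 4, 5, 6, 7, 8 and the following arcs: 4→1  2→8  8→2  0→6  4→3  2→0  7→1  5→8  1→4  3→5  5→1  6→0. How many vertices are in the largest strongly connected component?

4

{1, 3, 4, 5} are all mutually reachable — one SCC of size 4.
{2, 8} are all mutually reachable — one SCC of size 2.
{0, 6} are all mutually reachable — one SCC of size 2.
{7} is an SCC by itself.
The largest has 4 vertices.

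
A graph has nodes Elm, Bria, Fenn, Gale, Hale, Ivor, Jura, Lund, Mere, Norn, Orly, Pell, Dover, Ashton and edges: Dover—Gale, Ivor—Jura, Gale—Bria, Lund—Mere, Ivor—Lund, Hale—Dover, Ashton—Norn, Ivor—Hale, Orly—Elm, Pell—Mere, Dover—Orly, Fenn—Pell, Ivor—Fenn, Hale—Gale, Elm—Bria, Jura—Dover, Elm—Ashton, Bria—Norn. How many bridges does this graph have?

0

The edges on the cycle Ivor-Fenn-Pell-Mere-Lund-Ivor are not bridges since each lies on that cycle.
Every edge lies on some cycle, so there are no bridges.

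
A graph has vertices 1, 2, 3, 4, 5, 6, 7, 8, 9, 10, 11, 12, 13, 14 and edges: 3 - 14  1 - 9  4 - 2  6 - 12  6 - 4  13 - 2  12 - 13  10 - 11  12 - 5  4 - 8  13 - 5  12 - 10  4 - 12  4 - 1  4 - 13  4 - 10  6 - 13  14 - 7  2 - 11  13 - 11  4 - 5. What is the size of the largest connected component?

11

Starting from 3 we can reach 3, 7, 14. That is one component of size 3.
Starting from 1 we can reach 1, 2, 4, 5, 6, 8, 9, 10, 11, 12, 13. That is one component of size 11.
The largest has 11 vertices.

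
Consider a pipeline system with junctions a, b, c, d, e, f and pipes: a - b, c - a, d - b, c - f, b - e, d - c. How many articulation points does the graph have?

2

Removing b increases the component count from 1 to 2, so b is a cut vertex.
Removing c increases the component count from 1 to 2, so c is a cut vertex.
By contrast removing a leaves 1 component; it is not a cut vertex. No other vertex is a cut vertex either.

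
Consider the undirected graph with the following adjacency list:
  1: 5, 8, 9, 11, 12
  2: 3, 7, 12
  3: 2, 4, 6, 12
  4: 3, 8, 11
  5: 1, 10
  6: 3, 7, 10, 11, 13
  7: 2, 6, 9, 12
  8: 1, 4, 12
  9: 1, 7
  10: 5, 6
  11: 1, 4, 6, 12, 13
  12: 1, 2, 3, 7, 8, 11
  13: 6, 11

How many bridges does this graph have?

0

The edges on the cycle 11-6-3-4-11 are not bridges since each lies on that cycle.
Every edge lies on some cycle, so there are no bridges.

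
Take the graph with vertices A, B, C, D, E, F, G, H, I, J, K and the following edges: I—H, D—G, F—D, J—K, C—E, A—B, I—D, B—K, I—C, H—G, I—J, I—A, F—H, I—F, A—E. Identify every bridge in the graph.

none

The edges on the cycle I-F-D-I are not bridges since each lies on that cycle.
Every edge lies on some cycle, so there are no bridges.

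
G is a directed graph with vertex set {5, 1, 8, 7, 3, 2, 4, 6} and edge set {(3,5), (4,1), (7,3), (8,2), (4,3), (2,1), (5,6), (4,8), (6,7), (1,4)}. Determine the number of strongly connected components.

2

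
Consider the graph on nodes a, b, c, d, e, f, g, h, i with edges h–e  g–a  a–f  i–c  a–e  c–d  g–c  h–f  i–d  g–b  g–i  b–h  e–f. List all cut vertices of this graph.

g

Removing g increases the component count from 1 to 2, so g is a cut vertex.
By contrast removing d leaves 1 component; it is not a cut vertex. No other vertex is a cut vertex either.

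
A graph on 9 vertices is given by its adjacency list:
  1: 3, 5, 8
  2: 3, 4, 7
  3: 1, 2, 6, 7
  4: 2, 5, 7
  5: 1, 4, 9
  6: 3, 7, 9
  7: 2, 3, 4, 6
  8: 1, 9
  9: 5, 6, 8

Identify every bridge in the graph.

The edges on the cycle 4-2-7-4 are not bridges since each lies on that cycle.
Every edge lies on some cycle, so there are no bridges.

none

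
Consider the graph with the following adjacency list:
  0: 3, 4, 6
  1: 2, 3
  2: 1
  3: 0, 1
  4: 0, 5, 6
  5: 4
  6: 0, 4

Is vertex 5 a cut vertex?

No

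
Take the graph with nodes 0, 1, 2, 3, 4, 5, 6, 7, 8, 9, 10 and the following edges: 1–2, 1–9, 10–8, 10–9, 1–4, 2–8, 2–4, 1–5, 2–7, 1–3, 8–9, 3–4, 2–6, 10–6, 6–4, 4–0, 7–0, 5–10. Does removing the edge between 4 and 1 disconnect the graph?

No

After removing 4–1, the path 4-2-1 still connects them, so the edge is not a bridge.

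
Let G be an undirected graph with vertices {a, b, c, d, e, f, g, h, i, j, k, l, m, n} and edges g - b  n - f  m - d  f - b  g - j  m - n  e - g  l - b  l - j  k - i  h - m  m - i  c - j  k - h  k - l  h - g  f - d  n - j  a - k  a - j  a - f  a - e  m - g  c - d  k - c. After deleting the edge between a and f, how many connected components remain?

a and f are still connected via a-j-n-f, so the component count stays at 1.

1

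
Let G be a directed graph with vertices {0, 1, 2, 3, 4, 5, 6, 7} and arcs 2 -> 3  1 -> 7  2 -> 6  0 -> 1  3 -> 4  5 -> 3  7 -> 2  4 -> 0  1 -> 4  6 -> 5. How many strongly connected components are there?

{0, 1, 2, 3, 4, 5, 6, 7} are all mutually reachable — one SCC of size 8.
That gives 1 strongly connected component.

1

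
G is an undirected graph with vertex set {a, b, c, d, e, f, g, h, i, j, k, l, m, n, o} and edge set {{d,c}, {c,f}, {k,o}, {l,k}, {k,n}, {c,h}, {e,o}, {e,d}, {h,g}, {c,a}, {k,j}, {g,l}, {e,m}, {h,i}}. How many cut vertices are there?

Removing c increases the component count from 2 to 4, so c is a cut vertex.
Removing e increases the component count from 2 to 3, so e is a cut vertex.
Removing h increases the component count from 2 to 3, so h is a cut vertex.
Likewise k is a cut vertex.
By contrast removing o leaves 2 components; it is not a cut vertex. No other vertex is a cut vertex either.

4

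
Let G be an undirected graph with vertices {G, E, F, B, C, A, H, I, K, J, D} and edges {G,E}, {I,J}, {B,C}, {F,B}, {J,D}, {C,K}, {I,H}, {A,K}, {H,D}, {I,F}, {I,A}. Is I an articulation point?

Deleting I raises the number of components from 2 to 3, so I is a cut vertex.

Yes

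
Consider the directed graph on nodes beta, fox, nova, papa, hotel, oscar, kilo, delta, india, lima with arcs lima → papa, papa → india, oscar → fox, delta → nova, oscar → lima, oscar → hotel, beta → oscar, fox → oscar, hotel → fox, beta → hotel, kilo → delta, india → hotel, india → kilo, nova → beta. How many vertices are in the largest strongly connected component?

10

{fox, beta, kilo, lima, nova, papa, delta, hotel, india, oscar} are all mutually reachable — one SCC of size 10.
The largest has 10 vertices.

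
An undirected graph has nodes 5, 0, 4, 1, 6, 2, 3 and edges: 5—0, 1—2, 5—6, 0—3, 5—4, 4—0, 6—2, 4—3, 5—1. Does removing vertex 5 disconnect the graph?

Yes

Deleting 5 raises the number of components from 1 to 2, so 5 is a cut vertex.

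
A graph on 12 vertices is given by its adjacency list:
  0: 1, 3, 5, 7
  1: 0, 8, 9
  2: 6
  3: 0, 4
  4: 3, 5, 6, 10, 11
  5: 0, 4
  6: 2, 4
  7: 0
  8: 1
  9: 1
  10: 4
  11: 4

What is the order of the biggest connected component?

Starting from 0 we can reach 0, 1, 2, 3, 4, 5, 6, 7, 8, 9, 10, 11. That is one component of size 12.
The largest has 12 vertices.

12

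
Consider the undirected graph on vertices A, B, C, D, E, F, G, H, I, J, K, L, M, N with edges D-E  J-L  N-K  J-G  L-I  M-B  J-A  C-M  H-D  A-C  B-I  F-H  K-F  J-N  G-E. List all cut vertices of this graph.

J

Removing J increases the component count from 1 to 2, so J is a cut vertex.
By contrast removing N leaves 1 component; it is not a cut vertex. No other vertex is a cut vertex either.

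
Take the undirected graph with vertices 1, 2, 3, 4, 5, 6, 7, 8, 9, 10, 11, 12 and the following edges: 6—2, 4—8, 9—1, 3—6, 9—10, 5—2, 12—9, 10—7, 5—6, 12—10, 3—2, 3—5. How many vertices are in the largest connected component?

5

11 is isolated — a component by itself.
Starting from 4 we can reach 4, 8. That is one component of size 2.
Starting from 2 we can reach 2, 3, 5, 6. That is one component of size 4.
Starting from 1 we can reach 1, 7, 9, 10, 12. That is one component of size 5.
The largest has 5 vertices.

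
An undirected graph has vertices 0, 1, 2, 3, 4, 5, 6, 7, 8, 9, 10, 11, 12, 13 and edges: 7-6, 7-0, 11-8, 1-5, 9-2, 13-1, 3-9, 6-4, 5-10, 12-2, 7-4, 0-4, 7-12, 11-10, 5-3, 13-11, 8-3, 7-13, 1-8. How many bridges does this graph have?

The edges on the cycle 7-0-4-7 are not bridges since each lies on that cycle.
Every edge lies on some cycle, so there are no bridges.

0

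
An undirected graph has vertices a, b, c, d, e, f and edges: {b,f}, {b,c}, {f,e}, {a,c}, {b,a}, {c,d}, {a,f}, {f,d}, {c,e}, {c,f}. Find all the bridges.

none

The edges on the cycle b-a-f-d-c-b are not bridges since each lies on that cycle.
Every edge lies on some cycle, so there are no bridges.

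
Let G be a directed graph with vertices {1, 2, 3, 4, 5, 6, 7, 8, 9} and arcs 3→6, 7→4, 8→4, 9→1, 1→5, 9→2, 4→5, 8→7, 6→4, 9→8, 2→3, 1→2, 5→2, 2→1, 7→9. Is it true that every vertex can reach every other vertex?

No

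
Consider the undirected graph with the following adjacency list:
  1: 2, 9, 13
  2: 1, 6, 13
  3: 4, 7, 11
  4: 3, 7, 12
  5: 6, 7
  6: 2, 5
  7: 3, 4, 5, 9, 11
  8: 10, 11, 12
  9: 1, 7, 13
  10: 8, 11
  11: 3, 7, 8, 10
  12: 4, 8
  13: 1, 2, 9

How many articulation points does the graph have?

1

Removing 7 increases the component count from 1 to 2, so 7 is a cut vertex.
By contrast removing 2 leaves 1 component; it is not a cut vertex. No other vertex is a cut vertex either.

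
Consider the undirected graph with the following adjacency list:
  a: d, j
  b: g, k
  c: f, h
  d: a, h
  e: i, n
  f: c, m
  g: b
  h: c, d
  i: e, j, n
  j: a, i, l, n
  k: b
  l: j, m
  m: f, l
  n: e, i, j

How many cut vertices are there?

2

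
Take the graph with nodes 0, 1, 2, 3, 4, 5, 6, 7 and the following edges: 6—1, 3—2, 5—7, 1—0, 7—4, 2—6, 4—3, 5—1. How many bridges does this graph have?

1

The edges on the cycle 5-7-4-3-2-6-1-5 are not bridges since each lies on that cycle.
But removing 1—0 disconnects 1 from 0 — this is a bridge.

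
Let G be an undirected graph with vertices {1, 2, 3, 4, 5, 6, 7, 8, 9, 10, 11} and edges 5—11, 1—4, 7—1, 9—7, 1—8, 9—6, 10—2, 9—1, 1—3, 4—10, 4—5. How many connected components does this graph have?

Starting from 1 we can reach 1, 2, 3, 4, 5, 6, 7, 8, 9, 10, 11. That is one component of size 11.
Total: 1 component.

1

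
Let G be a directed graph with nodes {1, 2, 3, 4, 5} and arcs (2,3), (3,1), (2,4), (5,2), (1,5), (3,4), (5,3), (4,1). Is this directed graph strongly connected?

From 3 we can reach every vertex (1, 2, 3, 4, 5), and every vertex can reach 3 (1, 2, 3, 4, 5). So the whole graph is one strongly connected component.

Yes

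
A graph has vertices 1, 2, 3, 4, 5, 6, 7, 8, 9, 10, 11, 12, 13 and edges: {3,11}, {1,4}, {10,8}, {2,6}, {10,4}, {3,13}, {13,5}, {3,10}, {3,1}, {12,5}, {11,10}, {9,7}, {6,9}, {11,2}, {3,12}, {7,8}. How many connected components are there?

Starting from 1 we can reach 1, 2, 3, 4, 5, 6, 7, 8, 9, 10, 11, 12, 13. That is one component of size 13.
Total: 1 component.

1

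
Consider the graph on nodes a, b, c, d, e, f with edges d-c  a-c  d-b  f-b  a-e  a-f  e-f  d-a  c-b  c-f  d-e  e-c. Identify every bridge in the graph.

none

The edges on the cycle d-a-e-d are not bridges since each lies on that cycle.
Every edge lies on some cycle, so there are no bridges.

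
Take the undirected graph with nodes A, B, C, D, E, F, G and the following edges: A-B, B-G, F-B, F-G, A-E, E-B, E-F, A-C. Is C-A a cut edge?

Yes

Removing C-A leaves no path between C and A: the component count goes from 2 to 3. So it is a bridge.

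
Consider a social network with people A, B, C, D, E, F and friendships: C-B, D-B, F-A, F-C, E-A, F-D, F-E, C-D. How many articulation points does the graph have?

1

Removing F increases the component count from 1 to 2, so F is a cut vertex.
By contrast removing B leaves 1 component; it is not a cut vertex. No other vertex is a cut vertex either.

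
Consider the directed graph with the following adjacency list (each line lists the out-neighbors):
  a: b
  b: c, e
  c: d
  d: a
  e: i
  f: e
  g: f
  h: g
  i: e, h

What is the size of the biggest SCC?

{e, f, g, h, i} are all mutually reachable — one SCC of size 5.
{a, b, c, d} are all mutually reachable — one SCC of size 4.
The largest has 5 vertices.

5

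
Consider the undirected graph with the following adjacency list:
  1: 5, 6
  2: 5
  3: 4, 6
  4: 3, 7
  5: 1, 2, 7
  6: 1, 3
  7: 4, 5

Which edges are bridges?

2-5

The edges on the cycle 3-6-1-5-7-4-3 are not bridges since each lies on that cycle.
But removing 5-2 disconnects 5 from 2 — this is a bridge.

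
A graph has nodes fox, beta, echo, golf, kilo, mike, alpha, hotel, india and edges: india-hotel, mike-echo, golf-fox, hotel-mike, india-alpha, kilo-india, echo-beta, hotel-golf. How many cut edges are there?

removing alpha-india disconnects alpha from india; removing golf-fox disconnects golf from fox; removing beta-echo disconnects beta from echo; removing golf-hotel disconnects golf from hotel — these are bridges.
In total 8 edges are bridges.

8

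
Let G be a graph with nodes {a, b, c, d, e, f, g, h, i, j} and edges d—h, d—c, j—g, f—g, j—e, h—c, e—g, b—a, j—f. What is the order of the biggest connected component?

4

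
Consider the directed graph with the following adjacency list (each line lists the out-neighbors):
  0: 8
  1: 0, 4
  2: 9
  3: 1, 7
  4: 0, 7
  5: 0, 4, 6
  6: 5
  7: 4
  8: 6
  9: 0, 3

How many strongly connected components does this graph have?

{0, 4, 5, 6, 7, 8} are all mutually reachable — one SCC of size 6.
{2} is an SCC by itself.
{9} is an SCC by itself.
{3} is an SCC by itself.
{1} is an SCC by itself.
That gives 5 strongly connected components.

5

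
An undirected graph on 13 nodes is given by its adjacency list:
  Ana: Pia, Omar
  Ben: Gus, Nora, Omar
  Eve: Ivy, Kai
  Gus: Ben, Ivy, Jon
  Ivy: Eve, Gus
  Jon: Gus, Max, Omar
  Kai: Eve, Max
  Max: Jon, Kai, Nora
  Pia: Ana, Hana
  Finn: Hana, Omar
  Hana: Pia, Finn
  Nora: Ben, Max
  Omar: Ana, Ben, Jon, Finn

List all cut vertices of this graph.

Omar

Removing Omar increases the component count from 1 to 2, so Omar is a cut vertex.
By contrast removing Ben leaves 1 component; it is not a cut vertex. No other vertex is a cut vertex either.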